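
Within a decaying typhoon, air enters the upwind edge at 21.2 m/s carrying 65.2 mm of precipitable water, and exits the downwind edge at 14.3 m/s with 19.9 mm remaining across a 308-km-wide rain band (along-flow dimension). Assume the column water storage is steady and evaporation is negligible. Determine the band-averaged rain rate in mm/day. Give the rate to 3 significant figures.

Column moisture flux per unit crosswind length is F = V × PW.
Inflow: F_in = 21.2 × 65.2 = 1382.24 mm·m/s
Outflow: F_out = 14.3 × 19.9 = 284.57 mm·m/s
Steady-state rate R = (F_in − F_out)/L = (1382.24 − 284.57) / 308000 m = 3.564e-03 mm/s.
R = 3.564e-03 × 3600 × 24 = 308 mm/day.

R ≈ 308 mm/day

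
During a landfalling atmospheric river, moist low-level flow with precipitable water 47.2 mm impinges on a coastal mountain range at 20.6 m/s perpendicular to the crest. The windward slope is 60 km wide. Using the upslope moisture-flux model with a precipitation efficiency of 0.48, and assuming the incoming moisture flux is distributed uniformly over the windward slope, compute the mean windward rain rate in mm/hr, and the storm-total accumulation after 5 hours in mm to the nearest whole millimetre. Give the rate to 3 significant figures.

Incoming column moisture flux per unit ridge length: F = V × PW = 20.6 × 47.2 = 972.32 mm·m/s.
Spread over the 60 km slope with efficiency ε = 0.48: R = ε·F/W = 0.48 × 972.32 / 60000 m = 7.779e-03 mm/s.
R = 7.779e-03 × 3600 = 28.0 mm/hr.
Over 5 h: total = 28.0 × 5 = 140 mm.

R ≈ 28.0 mm/hr; total ≈ 140 mm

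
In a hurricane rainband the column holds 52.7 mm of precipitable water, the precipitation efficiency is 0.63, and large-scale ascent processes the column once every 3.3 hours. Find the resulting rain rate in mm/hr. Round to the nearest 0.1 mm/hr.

Each overturning extracts ε × PW = 0.63 × 52.7 = 33.201 mm.
Rate = ε·PW / τ = 33.201 / 3.3 h = 10.1 mm/hr.

R ≈ 10.1 mm/hr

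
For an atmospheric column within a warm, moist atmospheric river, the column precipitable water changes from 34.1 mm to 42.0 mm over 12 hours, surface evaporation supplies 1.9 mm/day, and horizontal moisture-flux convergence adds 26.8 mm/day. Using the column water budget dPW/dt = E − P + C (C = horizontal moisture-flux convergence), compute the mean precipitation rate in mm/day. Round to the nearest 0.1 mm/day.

dPW/dt = (42.0 − 34.1) mm / (12/24 day) = +15.800 mm/day.
P = E + C − dPW/dt = 1.9 + (26.8) − (+15.800) = 12.9 mm/day.

P ≈ 12.9 mm/day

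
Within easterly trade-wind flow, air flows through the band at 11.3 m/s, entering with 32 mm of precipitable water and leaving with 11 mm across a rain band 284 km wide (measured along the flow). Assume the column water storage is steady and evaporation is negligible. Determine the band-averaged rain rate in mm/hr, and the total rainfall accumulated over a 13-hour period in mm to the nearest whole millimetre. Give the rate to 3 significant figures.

R ≈ 3.01 mm/hr; total ≈ 39 mm

Column moisture flux per unit crosswind length is F = V × PW.
Inflow: F_in = 11.3 × 32 = 361.6 mm·m/s
Outflow: F_out = 11.3 × 11 = 124.3 mm·m/s
Steady-state rate R = (F_in − F_out)/L = (361.6 − 124.3) / 284000 m = 8.356e-04 mm/s.
R = 8.356e-04 × 3600 = 3.01 mm/hr.
Over 13 h: total = 3.01 × 13 = 39.13 ≈ 39 mm.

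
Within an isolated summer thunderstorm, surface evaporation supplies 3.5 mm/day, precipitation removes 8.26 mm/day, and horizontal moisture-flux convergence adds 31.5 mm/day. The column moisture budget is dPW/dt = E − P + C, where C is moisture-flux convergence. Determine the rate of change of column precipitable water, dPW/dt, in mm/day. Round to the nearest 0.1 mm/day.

dPW/dt = E − P + C = 3.5 − 8.26 + (31.5) = 26.7 mm/day.

dPW/dt ≈ 26.7 mm/day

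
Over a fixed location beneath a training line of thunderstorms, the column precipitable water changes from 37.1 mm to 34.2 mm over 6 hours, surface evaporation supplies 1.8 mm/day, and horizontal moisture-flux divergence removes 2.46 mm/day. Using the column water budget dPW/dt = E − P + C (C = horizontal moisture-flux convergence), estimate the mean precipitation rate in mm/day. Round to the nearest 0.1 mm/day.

P ≈ 10.9 mm/day

dPW/dt = (34.2 − 37.1) mm / (6/24 day) = -11.600 mm/day.
P = E + C − dPW/dt = 1.8 + (-2.46) − (-11.600) = 10.9 mm/day.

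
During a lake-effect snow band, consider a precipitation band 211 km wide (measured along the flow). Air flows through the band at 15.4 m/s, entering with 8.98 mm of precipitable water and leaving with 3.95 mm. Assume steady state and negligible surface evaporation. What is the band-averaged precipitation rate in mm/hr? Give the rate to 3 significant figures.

R ≈ 1.32 mm/hr

Column moisture flux per unit crosswind length is F = V × PW.
Inflow: F_in = 15.4 × 8.98 = 138.292 mm·m/s
Outflow: F_out = 15.4 × 3.95 = 60.83 mm·m/s
Steady-state rate R = (F_in − F_out)/L = (138.292 − 60.83) / 211000 m = 3.671e-04 mm/s.
R = 3.671e-04 × 3600 = 1.32 mm/hr.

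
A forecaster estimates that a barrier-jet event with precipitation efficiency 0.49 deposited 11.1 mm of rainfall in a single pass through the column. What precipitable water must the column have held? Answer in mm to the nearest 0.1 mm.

PW = rainfall / ε = 11.1 / 0.49 = 22.7 mm.

PW ≈ 22.7 mm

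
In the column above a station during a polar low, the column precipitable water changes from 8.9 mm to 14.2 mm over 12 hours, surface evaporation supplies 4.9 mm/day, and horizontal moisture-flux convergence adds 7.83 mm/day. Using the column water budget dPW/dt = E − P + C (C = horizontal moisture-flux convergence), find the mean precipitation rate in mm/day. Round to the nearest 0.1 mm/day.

dPW/dt = (14.2 − 8.9) mm / (12/24 day) = +10.600 mm/day.
P = E + C − dPW/dt = 4.9 + (7.83) − (+10.600) = 2.1 mm/day.

P ≈ 2.1 mm/day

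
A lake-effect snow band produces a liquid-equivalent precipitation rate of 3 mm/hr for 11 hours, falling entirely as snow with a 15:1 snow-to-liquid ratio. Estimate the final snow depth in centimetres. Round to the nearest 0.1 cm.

snow depth ≈ 49.5 cm

Liquid-equivalent depth = 3 × 11 = 33 mm.
Snow depth = 33 mm × 15 = 495 mm = 49.5 cm.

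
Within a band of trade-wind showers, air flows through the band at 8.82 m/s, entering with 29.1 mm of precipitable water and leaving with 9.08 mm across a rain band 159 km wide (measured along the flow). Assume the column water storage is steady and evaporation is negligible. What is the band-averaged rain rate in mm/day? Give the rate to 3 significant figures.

Column moisture flux per unit crosswind length is F = V × PW.
Inflow: F_in = 8.82 × 29.1 = 256.662 mm·m/s
Outflow: F_out = 8.82 × 9.08 = 80.0856 mm·m/s
Steady-state rate R = (F_in − F_out)/L = (256.662 − 80.0856) / 159000 m = 1.111e-03 mm/s.
R = 1.111e-03 × 3600 × 24 = 96.0 mm/day.

R ≈ 96.0 mm/day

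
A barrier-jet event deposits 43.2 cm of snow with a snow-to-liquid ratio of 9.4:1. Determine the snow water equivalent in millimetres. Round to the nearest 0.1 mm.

SWE ≈ 46.0 mm

SWE = snow depth / ratio = 43.2 cm / 9.4 = 4.596 cm = 46.0 mm.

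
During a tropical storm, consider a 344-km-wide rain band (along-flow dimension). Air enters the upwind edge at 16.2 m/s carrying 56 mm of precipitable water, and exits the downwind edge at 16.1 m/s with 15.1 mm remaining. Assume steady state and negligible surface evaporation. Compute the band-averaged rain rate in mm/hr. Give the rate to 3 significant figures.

R ≈ 6.95 mm/hr

Column moisture flux per unit crosswind length is F = V × PW.
Inflow: F_in = 16.2 × 56 = 907.2 mm·m/s
Outflow: F_out = 16.1 × 15.1 = 243.11 mm·m/s
Steady-state rate R = (F_in − F_out)/L = (907.2 − 243.11) / 344000 m = 1.930e-03 mm/s.
R = 1.930e-03 × 3600 = 6.95 mm/hr.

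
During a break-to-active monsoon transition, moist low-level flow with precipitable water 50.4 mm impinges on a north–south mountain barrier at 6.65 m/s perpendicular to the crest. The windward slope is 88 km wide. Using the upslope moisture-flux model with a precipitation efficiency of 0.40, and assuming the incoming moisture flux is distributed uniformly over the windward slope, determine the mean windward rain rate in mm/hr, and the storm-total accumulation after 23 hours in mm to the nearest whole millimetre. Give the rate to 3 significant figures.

R ≈ 5.48 mm/hr; total ≈ 126 mm

Incoming column moisture flux per unit ridge length: F = V × PW = 6.65 × 50.4 = 335.16 mm·m/s.
Spread over the 88 km slope with efficiency ε = 0.40: R = ε·F/W = 0.40 × 335.16 / 88000 m = 1.523e-03 mm/s.
R = 1.523e-03 × 3600 = 5.48 mm/hr.
Over 23 h: total = 5.48 × 23 = 126.04 ≈ 126 mm.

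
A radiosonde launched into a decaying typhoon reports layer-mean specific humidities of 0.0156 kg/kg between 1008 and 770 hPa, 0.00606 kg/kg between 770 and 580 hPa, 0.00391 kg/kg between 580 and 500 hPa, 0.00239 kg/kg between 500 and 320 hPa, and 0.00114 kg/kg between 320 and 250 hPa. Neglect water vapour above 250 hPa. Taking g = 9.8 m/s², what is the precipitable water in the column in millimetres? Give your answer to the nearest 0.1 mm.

PW ≈ 58.0 mm

Precipitable water is the column-integrated vapour mass per unit area: PW = (1/g) Σ q̄ Δp, with q in kg/kg and Δp in Pa (1 kg/m² of water = 1 mm).
Layer 1008–770 hPa: Δp = 238 hPa = 23800 Pa, q̄ = 0.0156 kg/kg → 0.0156 × 23800 / 9.8 = 37.89 mm
Layer 770–580 hPa: Δp = 190 hPa = 19000 Pa, q̄ = 0.00606 kg/kg → 0.00606 × 19000 / 9.8 = 11.75 mm
Layer 580–500 hPa: Δp = 80 hPa = 8000 Pa, q̄ = 0.00391 kg/kg → 0.00391 × 8000 / 9.8 = 3.19 mm
Layer 500–320 hPa: Δp = 180 hPa = 18000 Pa, q̄ = 0.00239 kg/kg → 0.00239 × 18000 / 9.8 = 4.39 mm
Layer 320–250 hPa: Δp = 70 hPa = 7000 Pa, q̄ = 0.00114 kg/kg → 0.00114 × 7000 / 9.8 = 0.81 mm
PW = 37.89 + 11.75 + 3.19 + 4.39 + 0.81 = 58.03 ≈ 58.0 mm.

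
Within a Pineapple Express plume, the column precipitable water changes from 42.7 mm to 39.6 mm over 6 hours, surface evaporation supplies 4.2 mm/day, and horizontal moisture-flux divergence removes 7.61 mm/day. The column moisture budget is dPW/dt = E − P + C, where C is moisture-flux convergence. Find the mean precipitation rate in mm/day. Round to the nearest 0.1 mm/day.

dPW/dt = (39.6 − 42.7) mm / (6/24 day) = -12.400 mm/day.
P = E + C − dPW/dt = 4.2 + (-7.61) − (-12.400) = 9.0 mm/day.

P ≈ 9.0 mm/day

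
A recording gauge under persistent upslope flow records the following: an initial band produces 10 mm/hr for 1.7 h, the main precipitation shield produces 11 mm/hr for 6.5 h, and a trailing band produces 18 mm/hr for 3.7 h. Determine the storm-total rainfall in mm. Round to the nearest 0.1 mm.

Total = Σ Rᵢ Δtᵢ = 10 × 1.7 + 11 × 6.5 + 18 × 3.7
      = 17 + 71.5 + 66.6 = 155.1 mm.

total ≈ 155.1 mm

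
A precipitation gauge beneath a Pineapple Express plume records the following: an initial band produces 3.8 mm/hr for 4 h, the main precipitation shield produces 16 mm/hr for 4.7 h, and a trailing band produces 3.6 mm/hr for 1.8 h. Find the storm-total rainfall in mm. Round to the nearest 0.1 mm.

total ≈ 96.9 mm

Total = Σ Rᵢ Δtᵢ = 3.8 × 4 + 16 × 4.7 + 3.6 × 1.8
      = 15.2 + 75.2 + 6.48 = 96.9 mm.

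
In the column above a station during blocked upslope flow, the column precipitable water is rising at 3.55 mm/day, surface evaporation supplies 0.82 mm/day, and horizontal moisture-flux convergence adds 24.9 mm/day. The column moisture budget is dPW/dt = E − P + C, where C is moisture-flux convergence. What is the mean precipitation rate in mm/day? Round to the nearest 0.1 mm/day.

P ≈ 22.2 mm/day

dPW/dt = +3.55 mm/day.
P = E + C − dPW/dt = 0.82 + (24.9) − (+3.55) = 22.2 mm/day.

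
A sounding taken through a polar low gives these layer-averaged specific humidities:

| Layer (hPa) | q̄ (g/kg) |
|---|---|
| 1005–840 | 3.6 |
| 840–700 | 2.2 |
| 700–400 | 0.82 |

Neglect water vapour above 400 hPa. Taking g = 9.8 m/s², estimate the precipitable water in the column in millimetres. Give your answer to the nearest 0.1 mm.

Precipitable water is the column-integrated vapour mass per unit area: PW = (1/g) Σ q̄ Δp, with q in kg/kg and Δp in Pa (1 kg/m² of water = 1 mm).
Layer 1005–840 hPa: Δp = 165 hPa = 16500 Pa, q̄ = 0.0036 kg/kg → 0.0036 × 16500 / 9.8 = 6.06 mm
Layer 840–700 hPa: Δp = 140 hPa = 14000 Pa, q̄ = 0.0022 kg/kg → 0.0022 × 14000 / 9.8 = 3.14 mm
Layer 700–400 hPa: Δp = 300 hPa = 30000 Pa, q̄ = 0.00082 kg/kg → 0.00082 × 30000 / 9.8 = 2.51 mm
PW = 6.06 + 3.14 + 2.51 = 11.71 ≈ 11.7 mm.

PW ≈ 11.7 mm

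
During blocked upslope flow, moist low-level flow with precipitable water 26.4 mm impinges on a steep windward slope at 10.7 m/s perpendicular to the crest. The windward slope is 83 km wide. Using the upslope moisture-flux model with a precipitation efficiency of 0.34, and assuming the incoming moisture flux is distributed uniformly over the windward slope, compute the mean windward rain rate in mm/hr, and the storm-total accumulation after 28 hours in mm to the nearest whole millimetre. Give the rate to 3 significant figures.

Incoming column moisture flux per unit ridge length: F = V × PW = 10.7 × 26.4 = 282.48 mm·m/s.
Spread over the 83 km slope with efficiency ε = 0.34: R = ε·F/W = 0.34 × 282.48 / 83000 m = 1.157e-03 mm/s.
R = 1.157e-03 × 3600 = 4.17 mm/hr.
Over 28 h: total = 4.17 × 28 = 116.76 ≈ 117 mm.

R ≈ 4.17 mm/hr; total ≈ 117 mm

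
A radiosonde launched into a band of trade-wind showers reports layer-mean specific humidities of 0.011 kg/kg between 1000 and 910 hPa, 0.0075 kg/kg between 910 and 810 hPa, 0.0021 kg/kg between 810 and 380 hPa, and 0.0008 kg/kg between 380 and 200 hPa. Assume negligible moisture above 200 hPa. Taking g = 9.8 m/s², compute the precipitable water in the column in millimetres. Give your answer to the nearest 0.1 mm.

PW ≈ 28.4 mm

Precipitable water is the column-integrated vapour mass per unit area: PW = (1/g) Σ q̄ Δp, with q in kg/kg and Δp in Pa (1 kg/m² of water = 1 mm).
Layer 1000–910 hPa: Δp = 90 hPa = 9000 Pa, q̄ = 0.011 kg/kg → 0.011 × 9000 / 9.8 = 10.10 mm
Layer 910–810 hPa: Δp = 100 hPa = 10000 Pa, q̄ = 0.0075 kg/kg → 0.0075 × 10000 / 9.8 = 7.65 mm
Layer 810–380 hPa: Δp = 430 hPa = 43000 Pa, q̄ = 0.0021 kg/kg → 0.0021 × 43000 / 9.8 = 9.21 mm
Layer 380–200 hPa: Δp = 180 hPa = 18000 Pa, q̄ = 0.0008 kg/kg → 0.0008 × 18000 / 9.8 = 1.47 mm
PW = 10.10 + 7.65 + 9.21 + 1.47 = 28.43 ≈ 28.4 mm.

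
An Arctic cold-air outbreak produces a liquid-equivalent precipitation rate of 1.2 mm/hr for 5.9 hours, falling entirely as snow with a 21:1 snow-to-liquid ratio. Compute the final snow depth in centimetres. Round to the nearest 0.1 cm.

Liquid-equivalent depth = 1.2 × 5.9 = 7.08 mm.
Snow depth = 7.08 mm × 21 = 148.68 mm = 14.9 cm.

snow depth ≈ 14.9 cm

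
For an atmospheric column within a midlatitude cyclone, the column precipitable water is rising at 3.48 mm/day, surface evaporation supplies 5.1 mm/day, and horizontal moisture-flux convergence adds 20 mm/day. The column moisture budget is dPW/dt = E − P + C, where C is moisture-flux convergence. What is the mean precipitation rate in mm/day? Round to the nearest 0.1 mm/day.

dPW/dt = +3.48 mm/day.
P = E + C − dPW/dt = 5.1 + (20) − (+3.48) = 21.6 mm/day.

P ≈ 21.6 mm/day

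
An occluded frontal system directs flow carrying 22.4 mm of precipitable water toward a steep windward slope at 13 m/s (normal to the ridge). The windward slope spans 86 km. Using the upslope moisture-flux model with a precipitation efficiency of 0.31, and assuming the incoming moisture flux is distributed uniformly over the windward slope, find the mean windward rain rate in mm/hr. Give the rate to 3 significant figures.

Incoming column moisture flux per unit ridge length: F = V × PW = 13 × 22.4 = 291.2 mm·m/s.
Spread over the 86 km slope with efficiency ε = 0.31: R = ε·F/W = 0.31 × 291.2 / 86000 m = 1.050e-03 mm/s.
R = 1.050e-03 × 3600 = 3.78 mm/hr.

R ≈ 3.78 mm/hr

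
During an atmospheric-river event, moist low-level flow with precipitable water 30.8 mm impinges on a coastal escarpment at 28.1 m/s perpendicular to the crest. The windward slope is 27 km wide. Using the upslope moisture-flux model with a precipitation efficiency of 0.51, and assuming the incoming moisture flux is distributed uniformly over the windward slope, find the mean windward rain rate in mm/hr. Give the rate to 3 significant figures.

Incoming column moisture flux per unit ridge length: F = V × PW = 28.1 × 30.8 = 865.48 mm·m/s.
Spread over the 27 km slope with efficiency ε = 0.51: R = ε·F/W = 0.51 × 865.48 / 27000 m = 1.635e-02 mm/s.
R = 1.635e-02 × 3600 = 58.9 mm/hr.

R ≈ 58.9 mm/hr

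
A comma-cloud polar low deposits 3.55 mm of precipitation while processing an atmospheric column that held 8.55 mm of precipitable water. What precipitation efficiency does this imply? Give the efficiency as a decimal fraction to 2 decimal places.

ε ≈ 0.42

ε = precipitation / PW = 3.55 / 8.55 = 0.42.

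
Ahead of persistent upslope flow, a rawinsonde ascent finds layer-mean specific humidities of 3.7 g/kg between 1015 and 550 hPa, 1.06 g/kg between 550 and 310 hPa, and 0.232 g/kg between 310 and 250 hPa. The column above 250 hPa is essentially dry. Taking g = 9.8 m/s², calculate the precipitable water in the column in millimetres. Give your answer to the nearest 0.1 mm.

PW ≈ 20.3 mm

Precipitable water is the column-integrated vapour mass per unit area: PW = (1/g) Σ q̄ Δp, with q in kg/kg and Δp in Pa (1 kg/m² of water = 1 mm).
Layer 1015–550 hPa: Δp = 465 hPa = 46500 Pa, q̄ = 0.0037 kg/kg → 0.0037 × 46500 / 9.8 = 17.56 mm
Layer 550–310 hPa: Δp = 240 hPa = 24000 Pa, q̄ = 0.00106 kg/kg → 0.00106 × 24000 / 9.8 = 2.60 mm
Layer 310–250 hPa: Δp = 60 hPa = 6000 Pa, q̄ = 0.000232 kg/kg → 0.000232 × 6000 / 9.8 = 0.14 mm
PW = 17.56 + 2.60 + 0.14 = 20.30 ≈ 20.3 mm.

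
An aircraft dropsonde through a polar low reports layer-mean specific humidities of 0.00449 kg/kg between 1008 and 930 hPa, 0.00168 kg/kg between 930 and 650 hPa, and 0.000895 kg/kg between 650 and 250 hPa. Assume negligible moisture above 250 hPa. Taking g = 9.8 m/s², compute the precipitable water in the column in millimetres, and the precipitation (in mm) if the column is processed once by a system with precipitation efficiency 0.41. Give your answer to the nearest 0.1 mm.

Precipitable water is the column-integrated vapour mass per unit area: PW = (1/g) Σ q̄ Δp, with q in kg/kg and Δp in Pa (1 kg/m² of water = 1 mm).
Layer 1008–930 hPa: Δp = 78 hPa = 7800 Pa, q̄ = 0.00449 kg/kg → 0.00449 × 7800 / 9.8 = 3.57 mm
Layer 930–650 hPa: Δp = 280 hPa = 28000 Pa, q̄ = 0.00168 kg/kg → 0.00168 × 28000 / 9.8 = 4.80 mm
Layer 650–250 hPa: Δp = 400 hPa = 40000 Pa, q̄ = 0.000895 kg/kg → 0.000895 × 40000 / 9.8 = 3.65 mm
PW = 3.57 + 4.80 + 3.65 = 12.02 ≈ 12.0 mm.
Precipitation = ε × PW = 0.41 × 12.0 = 4.9 mm.

PW ≈ 12.0 mm; precipitation ≈ 4.9 mm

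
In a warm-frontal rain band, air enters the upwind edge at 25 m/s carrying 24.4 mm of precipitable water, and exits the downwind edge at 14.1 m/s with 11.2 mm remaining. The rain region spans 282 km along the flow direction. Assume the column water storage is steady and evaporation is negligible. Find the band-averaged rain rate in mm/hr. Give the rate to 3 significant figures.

R ≈ 5.77 mm/hr

Column moisture flux per unit crosswind length is F = V × PW.
Inflow: F_in = 25 × 24.4 = 610 mm·m/s
Outflow: F_out = 14.1 × 11.2 = 157.92 mm·m/s
Steady-state rate R = (F_in − F_out)/L = (610 − 157.92) / 282000 m = 1.603e-03 mm/s.
R = 1.603e-03 × 3600 = 5.77 mm/hr.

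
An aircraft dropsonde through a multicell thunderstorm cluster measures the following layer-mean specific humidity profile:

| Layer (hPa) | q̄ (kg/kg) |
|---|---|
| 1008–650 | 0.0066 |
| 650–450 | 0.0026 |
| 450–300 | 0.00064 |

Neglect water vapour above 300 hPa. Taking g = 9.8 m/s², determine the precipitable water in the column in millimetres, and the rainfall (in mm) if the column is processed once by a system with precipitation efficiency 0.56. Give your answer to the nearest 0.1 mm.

Precipitable water is the column-integrated vapour mass per unit area: PW = (1/g) Σ q̄ Δp, with q in kg/kg and Δp in Pa (1 kg/m² of water = 1 mm).
Layer 1008–650 hPa: Δp = 358 hPa = 35800 Pa, q̄ = 0.0066 kg/kg → 0.0066 × 35800 / 9.8 = 24.11 mm
Layer 650–450 hPa: Δp = 200 hPa = 20000 Pa, q̄ = 0.0026 kg/kg → 0.0026 × 20000 / 9.8 = 5.31 mm
Layer 450–300 hPa: Δp = 150 hPa = 15000 Pa, q̄ = 0.00064 kg/kg → 0.00064 × 15000 / 9.8 = 0.98 mm
PW = 24.11 + 5.31 + 0.98 = 30.40 ≈ 30.4 mm.
Rainfall = ε × PW = 0.56 × 30.4 = 17.0 mm.

PW ≈ 30.4 mm; rainfall ≈ 17.0 mm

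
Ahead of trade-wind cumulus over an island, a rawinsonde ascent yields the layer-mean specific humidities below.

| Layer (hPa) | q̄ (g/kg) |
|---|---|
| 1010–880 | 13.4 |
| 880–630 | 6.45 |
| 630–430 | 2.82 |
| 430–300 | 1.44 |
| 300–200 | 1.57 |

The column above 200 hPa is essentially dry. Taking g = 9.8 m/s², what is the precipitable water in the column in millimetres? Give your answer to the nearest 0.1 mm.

Precipitable water is the column-integrated vapour mass per unit area: PW = (1/g) Σ q̄ Δp, with q in kg/kg and Δp in Pa (1 kg/m² of water = 1 mm).
Layer 1010–880 hPa: Δp = 130 hPa = 13000 Pa, q̄ = 0.0134 kg/kg → 0.0134 × 13000 / 9.8 = 17.78 mm
Layer 880–630 hPa: Δp = 250 hPa = 25000 Pa, q̄ = 0.00645 kg/kg → 0.00645 × 25000 / 9.8 = 16.45 mm
Layer 630–430 hPa: Δp = 200 hPa = 20000 Pa, q̄ = 0.00282 kg/kg → 0.00282 × 20000 / 9.8 = 5.76 mm
Layer 430–300 hPa: Δp = 130 hPa = 13000 Pa, q̄ = 0.00144 kg/kg → 0.00144 × 13000 / 9.8 = 1.91 mm
Layer 300–200 hPa: Δp = 100 hPa = 10000 Pa, q̄ = 0.00157 kg/kg → 0.00157 × 10000 / 9.8 = 1.60 mm
PW = 17.78 + 16.45 + 5.76 + 1.91 + 1.60 = 43.50 ≈ 43.5 mm.

PW ≈ 43.5 mm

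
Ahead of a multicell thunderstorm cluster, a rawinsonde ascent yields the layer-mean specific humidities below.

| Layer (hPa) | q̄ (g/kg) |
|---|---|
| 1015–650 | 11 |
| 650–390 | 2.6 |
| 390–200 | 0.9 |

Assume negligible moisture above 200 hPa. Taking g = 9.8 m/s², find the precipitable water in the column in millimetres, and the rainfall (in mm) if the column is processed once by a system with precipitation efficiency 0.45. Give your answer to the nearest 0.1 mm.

Precipitable water is the column-integrated vapour mass per unit area: PW = (1/g) Σ q̄ Δp, with q in kg/kg and Δp in Pa (1 kg/m² of water = 1 mm).
Layer 1015–650 hPa: Δp = 365 hPa = 36500 Pa, q̄ = 0.011 kg/kg → 0.011 × 36500 / 9.8 = 40.97 mm
Layer 650–390 hPa: Δp = 260 hPa = 26000 Pa, q̄ = 0.0026 kg/kg → 0.0026 × 26000 / 9.8 = 6.90 mm
Layer 390–200 hPa: Δp = 190 hPa = 19000 Pa, q̄ = 0.0009 kg/kg → 0.0009 × 19000 / 9.8 = 1.74 mm
PW = 40.97 + 6.90 + 1.74 = 49.61 ≈ 49.6 mm.
Rainfall = ε × PW = 0.45 × 49.6 = 22.3 mm.

PW ≈ 49.6 mm; rainfall ≈ 22.3 mm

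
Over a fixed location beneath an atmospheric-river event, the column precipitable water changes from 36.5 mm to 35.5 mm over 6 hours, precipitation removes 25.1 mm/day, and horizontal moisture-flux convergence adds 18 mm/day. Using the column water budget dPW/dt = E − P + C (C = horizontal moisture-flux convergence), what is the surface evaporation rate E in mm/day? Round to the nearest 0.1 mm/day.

dPW/dt = (35.5 − 36.5) mm / (6/24 day) = -4.000 mm/day.
E = dPW/dt + P − C = (-4.000) + 25.1 − (18) = 3.1 mm/day.

E ≈ 3.1 mm/day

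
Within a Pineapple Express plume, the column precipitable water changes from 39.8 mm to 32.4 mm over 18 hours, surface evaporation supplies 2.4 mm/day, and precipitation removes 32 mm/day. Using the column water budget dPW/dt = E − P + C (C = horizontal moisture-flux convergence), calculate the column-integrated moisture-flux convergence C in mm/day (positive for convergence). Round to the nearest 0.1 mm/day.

C ≈ 19.7 mm/day

dPW/dt = (32.4 − 39.8) mm / (18/24 day) = -9.867 mm/day.
C = dPW/dt − E + P = (-9.867) − 2.4 + 32 = 19.7 mm/day.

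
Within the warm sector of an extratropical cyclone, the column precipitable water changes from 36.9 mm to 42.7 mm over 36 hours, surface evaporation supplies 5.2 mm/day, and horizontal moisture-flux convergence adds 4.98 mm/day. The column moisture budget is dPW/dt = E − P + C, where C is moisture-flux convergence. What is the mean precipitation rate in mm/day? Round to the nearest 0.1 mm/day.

P ≈ 6.3 mm/day

dPW/dt = (42.7 − 36.9) mm / (36/24 day) = +3.867 mm/day.
P = E + C − dPW/dt = 5.2 + (4.98) − (+3.867) = 6.3 mm/day.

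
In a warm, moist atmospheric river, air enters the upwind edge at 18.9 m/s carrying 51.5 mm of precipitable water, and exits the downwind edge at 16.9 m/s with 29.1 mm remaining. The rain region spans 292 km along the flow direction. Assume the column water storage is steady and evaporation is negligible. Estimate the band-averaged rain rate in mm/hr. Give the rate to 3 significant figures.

Column moisture flux per unit crosswind length is F = V × PW.
Inflow: F_in = 18.9 × 51.5 = 973.35 mm·m/s
Outflow: F_out = 16.9 × 29.1 = 491.79 mm·m/s
Steady-state rate R = (F_in − F_out)/L = (973.35 − 491.79) / 292000 m = 1.649e-03 mm/s.
R = 1.649e-03 × 3600 = 5.94 mm/hr.

R ≈ 5.94 mm/hr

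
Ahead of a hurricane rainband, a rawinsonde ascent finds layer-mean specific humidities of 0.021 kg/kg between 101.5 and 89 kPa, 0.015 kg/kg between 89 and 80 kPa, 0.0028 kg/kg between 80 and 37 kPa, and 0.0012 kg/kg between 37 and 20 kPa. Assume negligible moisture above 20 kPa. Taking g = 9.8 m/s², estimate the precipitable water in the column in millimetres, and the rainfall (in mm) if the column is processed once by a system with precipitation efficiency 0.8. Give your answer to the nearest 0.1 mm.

PW ≈ 54.9 mm; rainfall ≈ 43.9 mm

Precipitable water is the column-integrated vapour mass per unit area: PW = (1/g) Σ q̄ Δp, with q in kg/kg and Δp in Pa (1 kg/m² of water = 1 mm).
Layer 101.5–89 kPa: Δp = 125 hPa = 12500 Pa, q̄ = 0.021 kg/kg → 0.021 × 12500 / 9.8 = 26.79 mm
Layer 89–80 kPa: Δp = 90 hPa = 9000 Pa, q̄ = 0.015 kg/kg → 0.015 × 9000 / 9.8 = 13.78 mm
Layer 80–37 kPa: Δp = 430 hPa = 43000 Pa, q̄ = 0.0028 kg/kg → 0.0028 × 43000 / 9.8 = 12.29 mm
Layer 37–20 kPa: Δp = 170 hPa = 17000 Pa, q̄ = 0.0012 kg/kg → 0.0012 × 17000 / 9.8 = 2.08 mm
PW = 26.79 + 13.78 + 12.29 + 2.08 = 54.94 ≈ 54.9 mm.
Rainfall = ε × PW = 0.8 × 54.9 = 43.9 mm.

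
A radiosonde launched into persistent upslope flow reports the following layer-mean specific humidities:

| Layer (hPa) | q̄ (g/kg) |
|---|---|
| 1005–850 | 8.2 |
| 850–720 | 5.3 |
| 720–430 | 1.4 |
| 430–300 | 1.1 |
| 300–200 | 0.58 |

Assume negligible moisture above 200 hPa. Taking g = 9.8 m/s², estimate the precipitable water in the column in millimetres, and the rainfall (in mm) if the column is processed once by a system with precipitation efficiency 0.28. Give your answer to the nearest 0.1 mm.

Precipitable water is the column-integrated vapour mass per unit area: PW = (1/g) Σ q̄ Δp, with q in kg/kg and Δp in Pa (1 kg/m² of water = 1 mm).
Layer 1005–850 hPa: Δp = 155 hPa = 15500 Pa, q̄ = 0.0082 kg/kg → 0.0082 × 15500 / 9.8 = 12.97 mm
Layer 850–720 hPa: Δp = 130 hPa = 13000 Pa, q̄ = 0.0053 kg/kg → 0.0053 × 13000 / 9.8 = 7.03 mm
Layer 720–430 hPa: Δp = 290 hPa = 29000 Pa, q̄ = 0.0014 kg/kg → 0.0014 × 29000 / 9.8 = 4.14 mm
Layer 430–300 hPa: Δp = 130 hPa = 13000 Pa, q̄ = 0.0011 kg/kg → 0.0011 × 13000 / 9.8 = 1.46 mm
Layer 300–200 hPa: Δp = 100 hPa = 10000 Pa, q̄ = 0.00058 kg/kg → 0.00058 × 10000 / 9.8 = 0.59 mm
PW = 12.97 + 7.03 + 4.14 + 1.46 + 0.59 = 26.19 ≈ 26.2 mm.
Rainfall = ε × PW = 0.28 × 26.2 = 7.3 mm.

PW ≈ 26.2 mm; rainfall ≈ 7.3 mm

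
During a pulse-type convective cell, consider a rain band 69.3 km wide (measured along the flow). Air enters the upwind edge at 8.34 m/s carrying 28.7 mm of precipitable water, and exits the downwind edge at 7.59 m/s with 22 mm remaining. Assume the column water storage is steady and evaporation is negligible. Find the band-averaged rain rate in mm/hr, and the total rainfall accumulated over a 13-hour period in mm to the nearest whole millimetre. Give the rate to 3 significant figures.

Column moisture flux per unit crosswind length is F = V × PW.
Inflow: F_in = 8.34 × 28.7 = 239.358 mm·m/s
Outflow: F_out = 7.59 × 22 = 166.98 mm·m/s
Steady-state rate R = (F_in − F_out)/L = (239.358 − 166.98) / 69300 m = 1.044e-03 mm/s.
R = 1.044e-03 × 3600 = 3.76 mm/hr.
Over 13 h: total = 3.76 × 13 = 48.88 ≈ 49 mm.

R ≈ 3.76 mm/hr; total ≈ 49 mm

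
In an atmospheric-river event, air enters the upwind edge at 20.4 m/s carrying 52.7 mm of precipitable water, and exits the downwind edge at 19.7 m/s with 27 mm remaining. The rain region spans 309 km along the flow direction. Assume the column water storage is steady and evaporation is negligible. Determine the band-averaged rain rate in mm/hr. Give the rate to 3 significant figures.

Column moisture flux per unit crosswind length is F = V × PW.
Inflow: F_in = 20.4 × 52.7 = 1075.08 mm·m/s
Outflow: F_out = 19.7 × 27 = 531.9 mm·m/s
Steady-state rate R = (F_in − F_out)/L = (1075.08 − 531.9) / 309000 m = 1.758e-03 mm/s.
R = 1.758e-03 × 3600 = 6.33 mm/hr.

R ≈ 6.33 mm/hr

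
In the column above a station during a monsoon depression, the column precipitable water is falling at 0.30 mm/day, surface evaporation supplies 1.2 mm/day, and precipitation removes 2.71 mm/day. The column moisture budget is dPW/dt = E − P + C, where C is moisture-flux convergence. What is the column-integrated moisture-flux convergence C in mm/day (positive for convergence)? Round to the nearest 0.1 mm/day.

dPW/dt = -0.30 mm/day.
C = dPW/dt − E + P = (-0.30) − 1.2 + 2.71 = 1.2 mm/day.

C ≈ 1.2 mm/day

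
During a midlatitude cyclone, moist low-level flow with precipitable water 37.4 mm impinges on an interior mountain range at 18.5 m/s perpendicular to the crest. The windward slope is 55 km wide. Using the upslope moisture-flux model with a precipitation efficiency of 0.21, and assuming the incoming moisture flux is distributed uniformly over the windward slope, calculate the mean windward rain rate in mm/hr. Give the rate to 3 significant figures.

R ≈ 9.51 mm/hr

Incoming column moisture flux per unit ridge length: F = V × PW = 18.5 × 37.4 = 691.9 mm·m/s.
Spread over the 55 km slope with efficiency ε = 0.21: R = ε·F/W = 0.21 × 691.9 / 55000 m = 2.642e-03 mm/s.
R = 2.642e-03 × 3600 = 9.51 mm/hr.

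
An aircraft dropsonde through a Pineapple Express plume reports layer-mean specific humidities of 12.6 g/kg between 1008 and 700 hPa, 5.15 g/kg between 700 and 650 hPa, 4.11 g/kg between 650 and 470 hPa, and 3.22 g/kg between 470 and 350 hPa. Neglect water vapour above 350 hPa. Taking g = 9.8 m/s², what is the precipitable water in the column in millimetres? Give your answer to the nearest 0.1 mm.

Precipitable water is the column-integrated vapour mass per unit area: PW = (1/g) Σ q̄ Δp, with q in kg/kg and Δp in Pa (1 kg/m² of water = 1 mm).
Layer 1008–700 hPa: Δp = 308 hPa = 30800 Pa, q̄ = 0.0126 kg/kg → 0.0126 × 30800 / 9.8 = 39.60 mm
Layer 700–650 hPa: Δp = 50 hPa = 5000 Pa, q̄ = 0.00515 kg/kg → 0.00515 × 5000 / 9.8 = 2.63 mm
Layer 650–470 hPa: Δp = 180 hPa = 18000 Pa, q̄ = 0.00411 kg/kg → 0.00411 × 18000 / 9.8 = 7.55 mm
Layer 470–350 hPa: Δp = 120 hPa = 12000 Pa, q̄ = 0.00322 kg/kg → 0.00322 × 12000 / 9.8 = 3.94 mm
PW = 39.60 + 2.63 + 7.55 + 3.94 = 53.72 ≈ 53.7 mm.

PW ≈ 53.7 mm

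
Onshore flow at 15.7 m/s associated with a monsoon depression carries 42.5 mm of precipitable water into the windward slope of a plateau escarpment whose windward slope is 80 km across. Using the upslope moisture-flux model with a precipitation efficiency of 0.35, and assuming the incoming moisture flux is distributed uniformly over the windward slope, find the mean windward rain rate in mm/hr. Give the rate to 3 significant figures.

Incoming column moisture flux per unit ridge length: F = V × PW = 15.7 × 42.5 = 667.25 mm·m/s.
Spread over the 80 km slope with efficiency ε = 0.35: R = ε·F/W = 0.35 × 667.25 / 80000 m = 2.919e-03 mm/s.
R = 2.919e-03 × 3600 = 10.5 mm/hr.

R ≈ 10.5 mm/hr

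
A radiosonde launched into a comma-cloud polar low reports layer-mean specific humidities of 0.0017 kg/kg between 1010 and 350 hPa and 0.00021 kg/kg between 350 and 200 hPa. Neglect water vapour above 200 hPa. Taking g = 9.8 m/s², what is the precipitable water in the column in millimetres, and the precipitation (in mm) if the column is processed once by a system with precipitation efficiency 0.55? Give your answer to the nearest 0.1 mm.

PW ≈ 11.8 mm; precipitation ≈ 6.5 mm

Precipitable water is the column-integrated vapour mass per unit area: PW = (1/g) Σ q̄ Δp, with q in kg/kg and Δp in Pa (1 kg/m² of water = 1 mm).
Layer 1010–350 hPa: Δp = 660 hPa = 66000 Pa, q̄ = 0.0017 kg/kg → 0.0017 × 66000 / 9.8 = 11.45 mm
Layer 350–200 hPa: Δp = 150 hPa = 15000 Pa, q̄ = 0.00021 kg/kg → 0.00021 × 15000 / 9.8 = 0.32 mm
PW = 11.45 + 0.32 = 11.77 ≈ 11.8 mm.
Precipitation = ε × PW = 0.55 × 11.8 = 6.5 mm.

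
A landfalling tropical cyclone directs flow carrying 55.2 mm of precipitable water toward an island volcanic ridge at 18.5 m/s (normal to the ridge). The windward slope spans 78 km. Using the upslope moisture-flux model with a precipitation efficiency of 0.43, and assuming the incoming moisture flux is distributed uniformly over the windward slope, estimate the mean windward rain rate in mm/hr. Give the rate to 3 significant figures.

R ≈ 20.3 mm/hr

Incoming column moisture flux per unit ridge length: F = V × PW = 18.5 × 55.2 = 1021.2 mm·m/s.
Spread over the 78 km slope with efficiency ε = 0.43: R = ε·F/W = 0.43 × 1021.2 / 78000 m = 5.630e-03 mm/s.
R = 5.630e-03 × 3600 = 20.3 mm/hr.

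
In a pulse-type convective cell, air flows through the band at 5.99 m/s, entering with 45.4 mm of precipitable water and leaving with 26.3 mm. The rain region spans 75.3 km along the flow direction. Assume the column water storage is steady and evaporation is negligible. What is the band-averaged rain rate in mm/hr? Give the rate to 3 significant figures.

R ≈ 5.47 mm/hr

Column moisture flux per unit crosswind length is F = V × PW.
Inflow: F_in = 5.99 × 45.4 = 271.946 mm·m/s
Outflow: F_out = 5.99 × 26.3 = 157.537 mm·m/s
Steady-state rate R = (F_in − F_out)/L = (271.946 − 157.537) / 75300 m = 1.519e-03 mm/s.
R = 1.519e-03 × 3600 = 5.47 mm/hr.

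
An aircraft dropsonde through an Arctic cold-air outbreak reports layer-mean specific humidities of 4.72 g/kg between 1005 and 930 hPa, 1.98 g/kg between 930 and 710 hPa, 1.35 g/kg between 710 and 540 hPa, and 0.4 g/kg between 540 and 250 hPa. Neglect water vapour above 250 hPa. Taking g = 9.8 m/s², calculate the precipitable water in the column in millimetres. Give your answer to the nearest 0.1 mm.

PW ≈ 11.6 mm

Precipitable water is the column-integrated vapour mass per unit area: PW = (1/g) Σ q̄ Δp, with q in kg/kg and Δp in Pa (1 kg/m² of water = 1 mm).
Layer 1005–930 hPa: Δp = 75 hPa = 7500 Pa, q̄ = 0.00472 kg/kg → 0.00472 × 7500 / 9.8 = 3.61 mm
Layer 930–710 hPa: Δp = 220 hPa = 22000 Pa, q̄ = 0.00198 kg/kg → 0.00198 × 22000 / 9.8 = 4.44 mm
Layer 710–540 hPa: Δp = 170 hPa = 17000 Pa, q̄ = 0.00135 kg/kg → 0.00135 × 17000 / 9.8 = 2.34 mm
Layer 540–250 hPa: Δp = 290 hPa = 29000 Pa, q̄ = 0.0004 kg/kg → 0.0004 × 29000 / 9.8 = 1.18 mm
PW = 3.61 + 4.44 + 2.34 + 1.18 = 11.57 ≈ 11.6 mm.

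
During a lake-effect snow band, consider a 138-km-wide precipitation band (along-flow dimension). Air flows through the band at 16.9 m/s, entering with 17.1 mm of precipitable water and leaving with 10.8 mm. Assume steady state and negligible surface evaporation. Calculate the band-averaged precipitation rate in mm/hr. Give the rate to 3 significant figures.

R ≈ 2.78 mm/hr

Column moisture flux per unit crosswind length is F = V × PW.
Inflow: F_in = 16.9 × 17.1 = 288.99 mm·m/s
Outflow: F_out = 16.9 × 10.8 = 182.52 mm·m/s
Steady-state rate R = (F_in − F_out)/L = (288.99 − 182.52) / 138000 m = 7.715e-04 mm/s.
R = 7.715e-04 × 3600 = 2.78 mm/hr.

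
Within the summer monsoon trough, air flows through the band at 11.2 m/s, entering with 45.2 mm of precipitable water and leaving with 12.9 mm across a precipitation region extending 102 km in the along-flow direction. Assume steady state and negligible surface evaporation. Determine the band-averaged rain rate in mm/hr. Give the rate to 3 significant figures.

Column moisture flux per unit crosswind length is F = V × PW.
Inflow: F_in = 11.2 × 45.2 = 506.24 mm·m/s
Outflow: F_out = 11.2 × 12.9 = 144.48 mm·m/s
Steady-state rate R = (F_in − F_out)/L = (506.24 − 144.48) / 102000 m = 3.547e-03 mm/s.
R = 3.547e-03 × 3600 = 12.8 mm/hr.

R ≈ 12.8 mm/hr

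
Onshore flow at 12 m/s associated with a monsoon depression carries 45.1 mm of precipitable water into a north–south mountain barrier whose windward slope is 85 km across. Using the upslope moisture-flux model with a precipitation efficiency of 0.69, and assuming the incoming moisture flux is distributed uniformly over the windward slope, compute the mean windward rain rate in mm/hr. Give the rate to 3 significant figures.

Incoming column moisture flux per unit ridge length: F = V × PW = 12 × 45.1 = 541.2 mm·m/s.
Spread over the 85 km slope with efficiency ε = 0.69: R = ε·F/W = 0.69 × 541.2 / 85000 m = 4.393e-03 mm/s.
R = 4.393e-03 × 3600 = 15.8 mm/hr.

R ≈ 15.8 mm/hr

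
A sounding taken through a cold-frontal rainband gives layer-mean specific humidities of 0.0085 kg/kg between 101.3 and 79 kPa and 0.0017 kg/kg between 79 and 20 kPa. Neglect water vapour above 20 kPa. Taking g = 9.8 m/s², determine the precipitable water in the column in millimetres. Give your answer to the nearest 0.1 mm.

Precipitable water is the column-integrated vapour mass per unit area: PW = (1/g) Σ q̄ Δp, with q in kg/kg and Δp in Pa (1 kg/m² of water = 1 mm).
Layer 101.3–79 kPa: Δp = 223 hPa = 22300 Pa, q̄ = 0.0085 kg/kg → 0.0085 × 22300 / 9.8 = 19.34 mm
Layer 79–20 kPa: Δp = 590 hPa = 59000 Pa, q̄ = 0.0017 kg/kg → 0.0017 × 59000 / 9.8 = 10.23 mm
PW = 19.34 + 10.23 = 29.57 ≈ 29.6 mm.

PW ≈ 29.6 mm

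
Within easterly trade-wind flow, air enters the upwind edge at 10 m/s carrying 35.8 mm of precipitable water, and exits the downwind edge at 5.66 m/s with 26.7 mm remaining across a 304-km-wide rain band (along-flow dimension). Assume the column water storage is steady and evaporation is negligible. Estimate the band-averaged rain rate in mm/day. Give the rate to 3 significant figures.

Column moisture flux per unit crosswind length is F = V × PW.
Inflow: F_in = 10 × 35.8 = 358 mm·m/s
Outflow: F_out = 5.66 × 26.7 = 151.122 mm·m/s
Steady-state rate R = (F_in − F_out)/L = (358 − 151.122) / 304000 m = 6.805e-04 mm/s.
R = 6.805e-04 × 3600 × 24 = 58.8 mm/day.

R ≈ 58.8 mm/day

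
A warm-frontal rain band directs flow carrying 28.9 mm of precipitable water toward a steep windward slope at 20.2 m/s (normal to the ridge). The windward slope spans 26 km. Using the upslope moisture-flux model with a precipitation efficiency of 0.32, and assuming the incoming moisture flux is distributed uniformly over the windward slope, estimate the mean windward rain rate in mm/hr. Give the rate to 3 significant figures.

R ≈ 25.9 mm/hr

Incoming column moisture flux per unit ridge length: F = V × PW = 20.2 × 28.9 = 583.78 mm·m/s.
Spread over the 26 km slope with efficiency ε = 0.32: R = ε·F/W = 0.32 × 583.78 / 26000 m = 7.185e-03 mm/s.
R = 7.185e-03 × 3600 = 25.9 mm/hr.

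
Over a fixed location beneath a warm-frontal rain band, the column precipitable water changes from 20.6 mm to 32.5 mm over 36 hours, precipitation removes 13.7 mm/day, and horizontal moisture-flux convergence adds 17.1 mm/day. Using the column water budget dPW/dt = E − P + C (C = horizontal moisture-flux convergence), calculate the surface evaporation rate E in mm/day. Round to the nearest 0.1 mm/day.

dPW/dt = (32.5 − 20.6) mm / (36/24 day) = +7.933 mm/day.
E = dPW/dt + P − C = (+7.933) + 13.7 − (17.1) = 4.5 mm/day.

E ≈ 4.5 mm/day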